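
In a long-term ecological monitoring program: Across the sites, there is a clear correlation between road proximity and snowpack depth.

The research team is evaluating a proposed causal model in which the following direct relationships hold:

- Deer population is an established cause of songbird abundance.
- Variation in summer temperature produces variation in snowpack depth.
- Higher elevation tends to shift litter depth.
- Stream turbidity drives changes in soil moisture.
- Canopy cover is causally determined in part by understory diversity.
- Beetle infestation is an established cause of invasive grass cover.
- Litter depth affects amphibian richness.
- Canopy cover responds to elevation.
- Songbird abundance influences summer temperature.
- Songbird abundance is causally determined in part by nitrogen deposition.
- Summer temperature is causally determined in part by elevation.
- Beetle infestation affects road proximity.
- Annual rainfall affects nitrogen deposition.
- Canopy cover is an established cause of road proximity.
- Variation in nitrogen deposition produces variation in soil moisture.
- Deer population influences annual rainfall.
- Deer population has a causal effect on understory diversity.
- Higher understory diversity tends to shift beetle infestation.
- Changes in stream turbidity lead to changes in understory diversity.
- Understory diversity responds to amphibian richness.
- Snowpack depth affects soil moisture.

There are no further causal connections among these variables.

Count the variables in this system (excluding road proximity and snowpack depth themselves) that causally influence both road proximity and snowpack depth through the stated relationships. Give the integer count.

2

The common causes are: deer population (to road proximity via deer population → understory diversity → canopy cover → road proximity; to snowpack depth via deer population → songbird abundance → summer temperature → snowpack depth); elevation (to road proximity via elevation → canopy cover → road proximity; to snowpack depth via elevation → summer temperature → snowpack depth).
Every other variable lacks a causal path to at least one of road proximity and snowpack depth.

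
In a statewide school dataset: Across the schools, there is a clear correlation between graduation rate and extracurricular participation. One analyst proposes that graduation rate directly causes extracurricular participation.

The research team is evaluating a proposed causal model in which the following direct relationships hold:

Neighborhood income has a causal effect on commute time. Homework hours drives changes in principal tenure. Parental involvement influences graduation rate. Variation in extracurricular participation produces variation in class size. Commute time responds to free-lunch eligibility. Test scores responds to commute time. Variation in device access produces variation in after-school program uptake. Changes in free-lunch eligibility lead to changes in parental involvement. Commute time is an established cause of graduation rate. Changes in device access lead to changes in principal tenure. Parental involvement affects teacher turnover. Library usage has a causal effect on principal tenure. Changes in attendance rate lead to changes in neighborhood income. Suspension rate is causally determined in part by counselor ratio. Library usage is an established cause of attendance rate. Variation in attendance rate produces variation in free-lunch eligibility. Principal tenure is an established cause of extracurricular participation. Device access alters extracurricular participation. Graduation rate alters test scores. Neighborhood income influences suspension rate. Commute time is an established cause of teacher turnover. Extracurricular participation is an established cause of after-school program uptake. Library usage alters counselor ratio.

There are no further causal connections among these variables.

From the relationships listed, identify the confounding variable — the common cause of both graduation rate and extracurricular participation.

Library usage has a causal path to graduation rate (library usage → attendance rate → free-lunch eligibility → parental involvement → graduation rate) and a separate causal path to extracurricular participation (library usage → principal tenure → extracurricular participation), so it is a common cause of both.
No stated relationship gives graduation rate a causal route to extracurricular participation, so the correlation is explained by the shared upstream cause rather than a direct effect.

library usage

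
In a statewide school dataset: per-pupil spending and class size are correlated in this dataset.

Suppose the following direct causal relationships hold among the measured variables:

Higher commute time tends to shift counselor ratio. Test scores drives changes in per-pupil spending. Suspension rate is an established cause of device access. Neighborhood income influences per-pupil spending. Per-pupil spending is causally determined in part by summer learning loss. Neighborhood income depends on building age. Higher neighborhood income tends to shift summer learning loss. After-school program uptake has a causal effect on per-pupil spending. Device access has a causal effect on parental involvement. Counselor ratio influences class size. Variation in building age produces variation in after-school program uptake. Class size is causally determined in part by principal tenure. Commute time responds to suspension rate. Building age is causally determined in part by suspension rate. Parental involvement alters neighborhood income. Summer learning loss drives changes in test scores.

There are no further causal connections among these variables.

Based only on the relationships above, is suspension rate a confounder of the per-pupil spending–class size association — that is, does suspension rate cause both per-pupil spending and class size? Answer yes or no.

yes

Suspension rate has a causal path to per-pupil spending (suspension rate → building age → after-school program uptake → per-pupil spending) and to class size (suspension rate → commute time → counselor ratio → class size), so it is a common cause of both — a confounder.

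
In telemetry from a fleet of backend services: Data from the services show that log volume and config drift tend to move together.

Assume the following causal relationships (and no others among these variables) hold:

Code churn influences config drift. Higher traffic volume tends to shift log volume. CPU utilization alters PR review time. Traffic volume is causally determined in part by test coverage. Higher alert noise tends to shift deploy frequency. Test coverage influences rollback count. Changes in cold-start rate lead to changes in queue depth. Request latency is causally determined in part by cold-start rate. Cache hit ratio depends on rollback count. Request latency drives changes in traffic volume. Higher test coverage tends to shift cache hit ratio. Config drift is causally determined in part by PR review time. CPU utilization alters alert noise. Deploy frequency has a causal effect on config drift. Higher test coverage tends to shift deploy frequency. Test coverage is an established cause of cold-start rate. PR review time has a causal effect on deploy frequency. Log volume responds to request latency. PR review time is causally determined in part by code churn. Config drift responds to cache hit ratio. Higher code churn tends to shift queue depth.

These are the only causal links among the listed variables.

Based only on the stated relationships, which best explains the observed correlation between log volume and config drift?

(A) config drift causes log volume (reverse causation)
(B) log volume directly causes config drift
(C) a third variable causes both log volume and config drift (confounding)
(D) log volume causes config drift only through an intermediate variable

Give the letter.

C

Test coverage causes log volume (test coverage → traffic volume → log volume) and config drift (test coverage → cache hit ratio → config drift) — a common cause creating the correlation.
There is no stated path from log volume to config drift or from config drift to log volume, so neither direct nor reverse causation applies.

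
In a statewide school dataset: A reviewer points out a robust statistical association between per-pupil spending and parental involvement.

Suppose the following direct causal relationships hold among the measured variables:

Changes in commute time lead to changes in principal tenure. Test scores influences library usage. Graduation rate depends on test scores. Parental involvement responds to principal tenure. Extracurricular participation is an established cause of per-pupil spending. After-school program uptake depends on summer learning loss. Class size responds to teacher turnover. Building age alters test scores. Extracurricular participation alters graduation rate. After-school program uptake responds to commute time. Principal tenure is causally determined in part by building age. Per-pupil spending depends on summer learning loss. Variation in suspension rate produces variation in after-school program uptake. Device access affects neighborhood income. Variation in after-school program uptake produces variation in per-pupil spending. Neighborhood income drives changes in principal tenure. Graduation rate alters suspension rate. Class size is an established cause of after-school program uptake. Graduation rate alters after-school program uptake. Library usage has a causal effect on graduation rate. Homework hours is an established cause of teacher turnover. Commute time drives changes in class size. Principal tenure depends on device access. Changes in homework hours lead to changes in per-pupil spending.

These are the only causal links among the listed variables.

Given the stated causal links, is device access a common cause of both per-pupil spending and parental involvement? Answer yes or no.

no

Device access has no stated causal path to per-pupil spending. A confounder must cause both variables, so device access does not qualify.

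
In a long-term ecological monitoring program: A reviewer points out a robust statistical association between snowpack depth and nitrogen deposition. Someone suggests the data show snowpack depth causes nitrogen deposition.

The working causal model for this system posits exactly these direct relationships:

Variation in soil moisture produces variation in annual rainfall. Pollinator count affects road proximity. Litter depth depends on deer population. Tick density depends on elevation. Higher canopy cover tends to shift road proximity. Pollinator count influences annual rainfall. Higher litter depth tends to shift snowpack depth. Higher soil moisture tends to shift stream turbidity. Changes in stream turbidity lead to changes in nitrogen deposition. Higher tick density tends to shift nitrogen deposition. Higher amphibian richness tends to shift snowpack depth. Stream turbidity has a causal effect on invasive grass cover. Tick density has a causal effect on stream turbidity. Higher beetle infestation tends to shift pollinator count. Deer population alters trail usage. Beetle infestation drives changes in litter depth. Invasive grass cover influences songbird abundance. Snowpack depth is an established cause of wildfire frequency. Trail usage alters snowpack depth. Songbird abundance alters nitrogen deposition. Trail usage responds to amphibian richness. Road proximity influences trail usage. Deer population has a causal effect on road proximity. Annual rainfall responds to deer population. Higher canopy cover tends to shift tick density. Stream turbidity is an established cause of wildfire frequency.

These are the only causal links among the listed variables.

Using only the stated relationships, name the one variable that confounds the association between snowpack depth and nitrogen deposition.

canopy cover

Canopy cover has a causal path to snowpack depth (canopy cover → road proximity → trail usage → snowpack depth) and a separate causal path to nitrogen deposition (canopy cover → tick density → nitrogen deposition), so it is a common cause of both.
No stated relationship gives snowpack depth a causal route to nitrogen deposition, so the correlation is explained by the shared upstream cause rather than a direct effect.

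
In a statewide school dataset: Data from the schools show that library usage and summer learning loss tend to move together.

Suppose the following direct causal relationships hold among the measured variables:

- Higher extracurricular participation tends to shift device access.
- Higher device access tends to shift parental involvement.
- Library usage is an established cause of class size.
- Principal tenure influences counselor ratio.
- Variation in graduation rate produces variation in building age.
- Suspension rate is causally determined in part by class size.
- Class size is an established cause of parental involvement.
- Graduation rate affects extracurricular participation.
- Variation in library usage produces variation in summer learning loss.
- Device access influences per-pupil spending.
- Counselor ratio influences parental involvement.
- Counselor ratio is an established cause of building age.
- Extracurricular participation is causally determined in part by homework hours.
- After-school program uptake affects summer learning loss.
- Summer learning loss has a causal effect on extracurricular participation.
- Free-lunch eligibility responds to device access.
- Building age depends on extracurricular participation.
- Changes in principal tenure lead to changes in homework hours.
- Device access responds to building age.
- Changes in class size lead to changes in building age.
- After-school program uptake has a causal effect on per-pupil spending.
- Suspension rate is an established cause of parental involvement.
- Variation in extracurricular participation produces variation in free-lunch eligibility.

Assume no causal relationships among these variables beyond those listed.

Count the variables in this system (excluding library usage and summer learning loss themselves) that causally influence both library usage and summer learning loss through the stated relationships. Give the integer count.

0

No listed variable has a causal path to both library usage and summer learning loss, so there are no common causes.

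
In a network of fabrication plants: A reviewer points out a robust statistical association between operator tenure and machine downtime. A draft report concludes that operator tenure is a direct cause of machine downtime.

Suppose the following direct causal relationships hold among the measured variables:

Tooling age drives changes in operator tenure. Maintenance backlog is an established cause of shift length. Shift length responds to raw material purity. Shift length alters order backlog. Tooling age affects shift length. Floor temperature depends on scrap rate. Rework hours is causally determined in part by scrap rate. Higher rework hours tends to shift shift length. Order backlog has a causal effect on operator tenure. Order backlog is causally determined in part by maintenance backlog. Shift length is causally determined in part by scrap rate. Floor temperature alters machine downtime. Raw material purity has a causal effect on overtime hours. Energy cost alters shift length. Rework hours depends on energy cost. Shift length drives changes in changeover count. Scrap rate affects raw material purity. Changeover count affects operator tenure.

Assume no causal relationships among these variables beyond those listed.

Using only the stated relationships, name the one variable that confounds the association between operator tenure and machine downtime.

Scrap rate has a causal path to operator tenure (scrap rate → shift length → changeover count → operator tenure) and a separate causal path to machine downtime (scrap rate → floor temperature → machine downtime), so it is a common cause of both.
No stated relationship gives operator tenure a causal route to machine downtime, so the correlation is explained by the shared upstream cause rather than a direct effect.

scrap rate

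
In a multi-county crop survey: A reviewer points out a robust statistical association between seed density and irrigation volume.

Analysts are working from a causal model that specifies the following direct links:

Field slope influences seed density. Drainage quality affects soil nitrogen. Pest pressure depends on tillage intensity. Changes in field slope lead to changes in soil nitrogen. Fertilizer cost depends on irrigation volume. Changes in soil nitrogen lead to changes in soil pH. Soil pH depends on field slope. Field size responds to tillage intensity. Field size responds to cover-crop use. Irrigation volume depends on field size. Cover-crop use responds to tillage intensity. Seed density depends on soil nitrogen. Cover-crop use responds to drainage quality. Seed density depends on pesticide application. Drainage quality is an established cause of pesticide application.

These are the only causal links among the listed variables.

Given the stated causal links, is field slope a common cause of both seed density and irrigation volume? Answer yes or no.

no

Field slope has no stated causal path to irrigation volume. A confounder must cause both variables, so field slope does not qualify.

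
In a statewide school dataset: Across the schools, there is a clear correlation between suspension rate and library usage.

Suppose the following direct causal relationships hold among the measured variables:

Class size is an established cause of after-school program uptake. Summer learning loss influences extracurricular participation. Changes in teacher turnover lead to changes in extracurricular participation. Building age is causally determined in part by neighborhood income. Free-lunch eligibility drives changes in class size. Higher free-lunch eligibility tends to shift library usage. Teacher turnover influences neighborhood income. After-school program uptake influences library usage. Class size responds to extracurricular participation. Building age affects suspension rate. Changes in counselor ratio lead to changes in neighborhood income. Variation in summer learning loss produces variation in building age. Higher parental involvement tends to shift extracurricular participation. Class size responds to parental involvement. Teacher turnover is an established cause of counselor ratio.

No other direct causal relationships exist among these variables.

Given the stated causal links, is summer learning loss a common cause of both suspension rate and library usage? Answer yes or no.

Summer learning loss has a causal path to suspension rate (summer learning loss → building age → suspension rate) and to library usage (summer learning loss → extracurricular participation → class size → after-school program uptake → library usage), so it is a common cause of both — a confounder.

yes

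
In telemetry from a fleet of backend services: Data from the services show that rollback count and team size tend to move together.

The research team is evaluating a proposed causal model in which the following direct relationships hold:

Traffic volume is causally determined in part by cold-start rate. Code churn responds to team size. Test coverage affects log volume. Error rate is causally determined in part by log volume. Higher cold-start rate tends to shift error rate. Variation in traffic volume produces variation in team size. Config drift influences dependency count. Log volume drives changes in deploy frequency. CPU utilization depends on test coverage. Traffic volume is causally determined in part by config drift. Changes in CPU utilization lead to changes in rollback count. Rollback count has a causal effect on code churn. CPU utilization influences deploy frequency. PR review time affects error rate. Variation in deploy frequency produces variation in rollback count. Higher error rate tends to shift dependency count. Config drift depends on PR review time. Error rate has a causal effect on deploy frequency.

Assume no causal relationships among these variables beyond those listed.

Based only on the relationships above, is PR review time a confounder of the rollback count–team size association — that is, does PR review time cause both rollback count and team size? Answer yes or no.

yes

PR review time has a causal path to rollback count (PR review time → error rate → deploy frequency → rollback count) and to team size (PR review time → config drift → traffic volume → team size), so it is a common cause of both — a confounder.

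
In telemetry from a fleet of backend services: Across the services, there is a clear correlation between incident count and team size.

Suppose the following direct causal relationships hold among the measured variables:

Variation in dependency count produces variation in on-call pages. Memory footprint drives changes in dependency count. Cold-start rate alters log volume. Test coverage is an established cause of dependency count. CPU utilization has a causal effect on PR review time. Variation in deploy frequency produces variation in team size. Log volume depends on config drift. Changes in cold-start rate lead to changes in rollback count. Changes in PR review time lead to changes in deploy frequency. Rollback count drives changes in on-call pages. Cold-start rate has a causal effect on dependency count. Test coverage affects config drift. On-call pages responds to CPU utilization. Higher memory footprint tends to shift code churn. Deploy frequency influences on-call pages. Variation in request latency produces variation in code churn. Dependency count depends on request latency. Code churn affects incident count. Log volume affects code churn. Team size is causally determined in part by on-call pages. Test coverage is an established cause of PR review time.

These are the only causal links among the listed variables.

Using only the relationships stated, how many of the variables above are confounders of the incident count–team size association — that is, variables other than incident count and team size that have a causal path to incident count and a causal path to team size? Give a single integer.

The common causes are: cold-start rate (to incident count via cold-start rate → log volume → code churn → incident count; to team size via cold-start rate → dependency count → on-call pages → team size); memory footprint (to incident count via memory footprint → code churn → incident count; to team size via memory footprint → dependency count → on-call pages → team size); request latency (to incident count via request latency → code churn → incident count; to team size via request latency → dependency count → on-call pages → team size); test coverage (to incident count via test coverage → config drift → log volume → code churn → incident count; to team size via test coverage → PR review time → deploy frequency → team size).
Every other variable lacks a causal path to at least one of incident count and team size.

4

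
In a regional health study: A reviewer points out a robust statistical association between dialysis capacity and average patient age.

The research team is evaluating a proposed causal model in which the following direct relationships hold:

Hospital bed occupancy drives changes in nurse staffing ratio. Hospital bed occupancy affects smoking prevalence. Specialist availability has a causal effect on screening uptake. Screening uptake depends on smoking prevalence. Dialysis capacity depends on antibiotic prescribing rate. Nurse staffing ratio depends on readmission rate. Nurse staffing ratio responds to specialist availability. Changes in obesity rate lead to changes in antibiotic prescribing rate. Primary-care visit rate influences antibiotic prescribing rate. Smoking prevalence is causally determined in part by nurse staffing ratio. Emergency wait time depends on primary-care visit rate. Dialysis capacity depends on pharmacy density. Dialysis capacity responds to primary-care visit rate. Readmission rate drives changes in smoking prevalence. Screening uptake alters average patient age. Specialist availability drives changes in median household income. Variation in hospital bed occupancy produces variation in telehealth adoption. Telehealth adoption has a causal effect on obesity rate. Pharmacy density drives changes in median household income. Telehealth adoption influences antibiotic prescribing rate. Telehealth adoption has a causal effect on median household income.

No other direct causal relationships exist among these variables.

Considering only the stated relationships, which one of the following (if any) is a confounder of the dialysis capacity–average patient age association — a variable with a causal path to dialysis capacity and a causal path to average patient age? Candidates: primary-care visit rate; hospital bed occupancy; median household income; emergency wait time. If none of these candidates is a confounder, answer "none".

hospital bed occupancy

Hospital bed occupancy causes dialysis capacity (hospital bed occupancy → telehealth adoption → antibiotic prescribing rate → dialysis capacity) and also causes average patient age (hospital bed occupancy → smoking prevalence → screening uptake → average patient age); it is a common cause of both.
Each of the other candidates lacks a causal path to at least one of dialysis capacity and average patient age, so they do not confound the relationship.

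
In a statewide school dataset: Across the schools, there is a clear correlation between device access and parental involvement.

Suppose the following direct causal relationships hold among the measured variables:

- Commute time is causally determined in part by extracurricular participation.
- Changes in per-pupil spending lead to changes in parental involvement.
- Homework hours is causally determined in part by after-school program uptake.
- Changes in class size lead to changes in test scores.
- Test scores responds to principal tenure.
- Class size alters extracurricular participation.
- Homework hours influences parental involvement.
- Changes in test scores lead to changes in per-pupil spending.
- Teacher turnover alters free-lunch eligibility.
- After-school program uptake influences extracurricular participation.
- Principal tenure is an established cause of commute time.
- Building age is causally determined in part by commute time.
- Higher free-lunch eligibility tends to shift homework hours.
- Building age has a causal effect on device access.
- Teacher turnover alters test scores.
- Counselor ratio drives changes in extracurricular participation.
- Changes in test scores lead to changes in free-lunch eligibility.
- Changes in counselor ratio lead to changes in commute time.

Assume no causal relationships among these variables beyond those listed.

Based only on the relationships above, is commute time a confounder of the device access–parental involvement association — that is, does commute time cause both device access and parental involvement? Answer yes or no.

no

Commute time has no stated causal path to parental involvement. A confounder must cause both variables, so commute time does not qualify.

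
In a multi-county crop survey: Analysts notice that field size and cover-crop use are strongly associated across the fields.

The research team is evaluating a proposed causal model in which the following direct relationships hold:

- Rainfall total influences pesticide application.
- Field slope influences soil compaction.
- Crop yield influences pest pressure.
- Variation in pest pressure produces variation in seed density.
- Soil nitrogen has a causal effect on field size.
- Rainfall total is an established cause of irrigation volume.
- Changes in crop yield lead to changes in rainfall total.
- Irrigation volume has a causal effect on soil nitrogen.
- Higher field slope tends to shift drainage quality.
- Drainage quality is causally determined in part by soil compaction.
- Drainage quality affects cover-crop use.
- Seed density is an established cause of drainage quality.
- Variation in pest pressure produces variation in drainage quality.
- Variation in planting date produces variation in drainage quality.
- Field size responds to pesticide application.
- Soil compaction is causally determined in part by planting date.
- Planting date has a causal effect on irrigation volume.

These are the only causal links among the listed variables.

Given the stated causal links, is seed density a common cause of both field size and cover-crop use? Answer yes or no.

Seed density has no stated causal path to field size. A confounder must cause both variables, so seed density does not qualify.

no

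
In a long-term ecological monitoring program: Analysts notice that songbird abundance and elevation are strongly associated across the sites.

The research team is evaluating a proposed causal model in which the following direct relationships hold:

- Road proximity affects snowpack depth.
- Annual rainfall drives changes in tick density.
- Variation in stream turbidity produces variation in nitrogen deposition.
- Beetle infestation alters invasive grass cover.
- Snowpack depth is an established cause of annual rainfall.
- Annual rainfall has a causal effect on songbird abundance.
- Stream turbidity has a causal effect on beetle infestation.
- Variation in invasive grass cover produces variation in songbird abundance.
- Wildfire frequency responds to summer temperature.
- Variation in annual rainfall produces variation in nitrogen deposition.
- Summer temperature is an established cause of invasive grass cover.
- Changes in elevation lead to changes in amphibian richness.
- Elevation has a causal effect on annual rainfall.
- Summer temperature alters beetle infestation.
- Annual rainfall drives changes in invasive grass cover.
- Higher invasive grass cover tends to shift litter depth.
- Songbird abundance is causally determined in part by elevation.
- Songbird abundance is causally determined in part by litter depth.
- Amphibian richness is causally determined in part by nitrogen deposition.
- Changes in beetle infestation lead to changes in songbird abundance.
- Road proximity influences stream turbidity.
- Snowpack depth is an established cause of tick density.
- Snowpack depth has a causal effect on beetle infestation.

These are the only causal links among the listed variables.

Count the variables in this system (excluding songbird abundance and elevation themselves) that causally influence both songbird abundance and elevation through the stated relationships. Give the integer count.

0

No listed variable has a causal path to both songbird abundance and elevation, so there are no common causes.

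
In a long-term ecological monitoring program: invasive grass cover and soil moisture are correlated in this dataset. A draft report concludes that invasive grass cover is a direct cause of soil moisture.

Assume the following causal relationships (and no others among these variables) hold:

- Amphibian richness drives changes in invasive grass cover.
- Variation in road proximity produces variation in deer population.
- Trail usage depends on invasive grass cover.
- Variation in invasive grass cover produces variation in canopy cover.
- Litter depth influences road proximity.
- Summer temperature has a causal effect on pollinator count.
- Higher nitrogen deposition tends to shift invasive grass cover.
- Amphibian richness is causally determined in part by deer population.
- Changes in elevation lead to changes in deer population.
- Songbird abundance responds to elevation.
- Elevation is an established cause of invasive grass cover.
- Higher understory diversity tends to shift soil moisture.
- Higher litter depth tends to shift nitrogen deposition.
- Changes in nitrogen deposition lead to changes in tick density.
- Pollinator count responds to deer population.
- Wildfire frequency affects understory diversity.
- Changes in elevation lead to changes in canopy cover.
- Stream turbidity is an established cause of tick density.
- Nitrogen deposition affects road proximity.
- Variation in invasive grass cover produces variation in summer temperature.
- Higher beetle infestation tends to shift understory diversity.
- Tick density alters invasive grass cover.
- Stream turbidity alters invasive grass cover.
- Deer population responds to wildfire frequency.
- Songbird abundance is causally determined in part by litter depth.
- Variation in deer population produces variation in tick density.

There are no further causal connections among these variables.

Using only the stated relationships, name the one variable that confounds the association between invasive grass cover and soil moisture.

wildfire frequency

Wildfire frequency has a causal path to invasive grass cover (wildfire frequency → deer population → amphibian richness → invasive grass cover) and a separate causal path to soil moisture (wildfire frequency → understory diversity → soil moisture), so it is a common cause of both.
No stated relationship gives invasive grass cover a causal route to soil moisture, so the correlation is explained by the shared upstream cause rather than a direct effect.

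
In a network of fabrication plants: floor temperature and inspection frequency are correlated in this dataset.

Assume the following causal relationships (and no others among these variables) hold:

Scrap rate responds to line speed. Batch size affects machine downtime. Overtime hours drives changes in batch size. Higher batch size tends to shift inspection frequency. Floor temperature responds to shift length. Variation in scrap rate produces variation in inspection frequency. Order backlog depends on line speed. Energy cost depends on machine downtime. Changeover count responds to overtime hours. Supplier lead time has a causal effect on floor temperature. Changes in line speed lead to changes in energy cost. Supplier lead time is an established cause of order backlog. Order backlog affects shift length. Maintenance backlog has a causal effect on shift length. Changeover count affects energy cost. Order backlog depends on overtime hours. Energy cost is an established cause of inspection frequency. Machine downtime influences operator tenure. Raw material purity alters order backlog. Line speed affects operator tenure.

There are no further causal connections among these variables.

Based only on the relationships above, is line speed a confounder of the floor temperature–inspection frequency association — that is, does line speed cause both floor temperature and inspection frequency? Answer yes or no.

Line speed has a causal path to floor temperature (line speed → order backlog → shift length → floor temperature) and to inspection frequency (line speed → scrap rate → inspection frequency), so it is a common cause of both — a confounder.

yes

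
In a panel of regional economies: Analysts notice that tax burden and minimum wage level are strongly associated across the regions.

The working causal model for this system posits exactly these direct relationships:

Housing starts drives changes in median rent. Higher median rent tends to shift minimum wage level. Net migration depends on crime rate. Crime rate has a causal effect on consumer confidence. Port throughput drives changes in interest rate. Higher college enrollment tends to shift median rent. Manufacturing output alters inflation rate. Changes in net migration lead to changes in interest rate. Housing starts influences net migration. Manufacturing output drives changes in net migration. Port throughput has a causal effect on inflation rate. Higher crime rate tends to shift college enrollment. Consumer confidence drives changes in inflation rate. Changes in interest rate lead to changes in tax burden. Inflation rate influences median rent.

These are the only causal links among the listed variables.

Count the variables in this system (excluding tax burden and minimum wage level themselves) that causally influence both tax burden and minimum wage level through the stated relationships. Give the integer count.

The common causes are: crime rate (to tax burden via crime rate → net migration → interest rate → tax burden; to minimum wage level via crime rate → college enrollment → median rent → minimum wage level); housing starts (to tax burden via housing starts → net migration → interest rate → tax burden; to minimum wage level via housing starts → median rent → minimum wage level); manufacturing output (to tax burden via manufacturing output → net migration → interest rate → tax burden; to minimum wage level via manufacturing output → inflation rate → median rent → minimum wage level); port throughput (to tax burden via port throughput → interest rate → tax burden; to minimum wage level via port throughput → inflation rate → median rent → minimum wage level).
Every other variable lacks a causal path to at least one of tax burden and minimum wage level.

4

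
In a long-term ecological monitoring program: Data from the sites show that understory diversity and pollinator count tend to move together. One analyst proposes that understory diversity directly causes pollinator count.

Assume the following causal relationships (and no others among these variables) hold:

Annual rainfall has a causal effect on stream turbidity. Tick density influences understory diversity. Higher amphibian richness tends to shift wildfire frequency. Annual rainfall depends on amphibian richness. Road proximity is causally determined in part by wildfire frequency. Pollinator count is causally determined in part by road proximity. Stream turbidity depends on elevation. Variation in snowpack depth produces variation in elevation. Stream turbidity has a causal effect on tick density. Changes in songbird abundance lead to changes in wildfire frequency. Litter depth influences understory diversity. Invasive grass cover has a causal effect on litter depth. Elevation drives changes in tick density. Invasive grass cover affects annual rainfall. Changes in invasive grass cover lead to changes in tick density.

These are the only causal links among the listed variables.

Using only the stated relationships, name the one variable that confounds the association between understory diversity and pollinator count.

Amphibian richness has a causal path to understory diversity (amphibian richness → annual rainfall → stream turbidity → tick density → understory diversity) and a separate causal path to pollinator count (amphibian richness → wildfire frequency → road proximity → pollinator count), so it is a common cause of both.
No stated relationship gives understory diversity a causal route to pollinator count, so the correlation is explained by the shared upstream cause rather than a direct effect.

amphibian richness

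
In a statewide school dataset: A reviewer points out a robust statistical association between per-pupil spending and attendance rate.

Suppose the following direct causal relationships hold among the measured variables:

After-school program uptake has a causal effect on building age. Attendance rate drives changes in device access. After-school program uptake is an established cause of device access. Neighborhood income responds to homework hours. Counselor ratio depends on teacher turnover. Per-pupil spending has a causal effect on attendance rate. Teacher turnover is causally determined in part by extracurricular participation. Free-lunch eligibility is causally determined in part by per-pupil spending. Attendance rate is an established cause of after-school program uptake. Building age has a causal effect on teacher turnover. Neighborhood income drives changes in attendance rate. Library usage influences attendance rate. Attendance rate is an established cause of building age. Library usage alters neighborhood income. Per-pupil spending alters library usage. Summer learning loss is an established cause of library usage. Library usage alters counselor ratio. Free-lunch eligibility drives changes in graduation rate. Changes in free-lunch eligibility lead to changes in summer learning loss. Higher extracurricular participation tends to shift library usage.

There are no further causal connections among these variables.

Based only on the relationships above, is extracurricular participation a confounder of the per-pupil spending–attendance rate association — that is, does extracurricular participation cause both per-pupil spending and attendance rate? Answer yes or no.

no

Extracurricular participation has no stated causal path to per-pupil spending. A confounder must cause both variables, so extracurricular participation does not qualify.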